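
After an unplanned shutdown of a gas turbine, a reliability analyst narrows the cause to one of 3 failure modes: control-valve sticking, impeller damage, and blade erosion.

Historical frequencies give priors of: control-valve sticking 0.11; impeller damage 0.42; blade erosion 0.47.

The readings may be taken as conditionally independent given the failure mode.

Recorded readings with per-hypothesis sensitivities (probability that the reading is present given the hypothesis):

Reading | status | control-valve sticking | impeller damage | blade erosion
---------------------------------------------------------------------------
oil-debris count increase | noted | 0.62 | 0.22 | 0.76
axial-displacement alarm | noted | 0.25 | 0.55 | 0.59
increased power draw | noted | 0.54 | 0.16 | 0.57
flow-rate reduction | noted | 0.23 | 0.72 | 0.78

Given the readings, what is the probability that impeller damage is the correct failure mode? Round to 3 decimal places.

Multiply each prior by the joint likelihood of the reading pattern:
  control-valve sticking: 0.11 × 0.62 × 0.25 × 0.54 × 0.23 = 0.0021176
  impeller damage: 0.42 × 0.22 × 0.55 × 0.16 × 0.72 = 0.0058545
  blade erosion: 0.47 × 0.76 × 0.59 × 0.57 × 0.78 = 0.093699
Marginal likelihood of the evidence = 0.10167.
P(impeller damage | evidence) = 0.0058545 / 0.10167 ≈ 0.058.

0.058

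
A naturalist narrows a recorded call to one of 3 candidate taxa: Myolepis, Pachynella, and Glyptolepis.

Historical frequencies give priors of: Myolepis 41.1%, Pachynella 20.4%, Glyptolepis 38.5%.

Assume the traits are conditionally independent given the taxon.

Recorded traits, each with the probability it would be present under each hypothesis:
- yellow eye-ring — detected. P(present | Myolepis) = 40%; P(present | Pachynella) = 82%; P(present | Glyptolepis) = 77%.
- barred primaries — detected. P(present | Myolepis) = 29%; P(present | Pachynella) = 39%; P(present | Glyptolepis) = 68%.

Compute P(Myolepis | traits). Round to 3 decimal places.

Multiply each prior by the joint likelihood of the trait pattern:
  Myolepis: 0.411 × 0.40 × 0.29 = 0.047676
  Pachynella: 0.204 × 0.82 × 0.39 = 0.065239
  Glyptolepis: 0.385 × 0.77 × 0.68 = 0.20159
The unnormalized weights sum to 0.3145.
P(Myolepis | evidence) = 0.047676 / 0.3145 ≈ 0.152.

0.152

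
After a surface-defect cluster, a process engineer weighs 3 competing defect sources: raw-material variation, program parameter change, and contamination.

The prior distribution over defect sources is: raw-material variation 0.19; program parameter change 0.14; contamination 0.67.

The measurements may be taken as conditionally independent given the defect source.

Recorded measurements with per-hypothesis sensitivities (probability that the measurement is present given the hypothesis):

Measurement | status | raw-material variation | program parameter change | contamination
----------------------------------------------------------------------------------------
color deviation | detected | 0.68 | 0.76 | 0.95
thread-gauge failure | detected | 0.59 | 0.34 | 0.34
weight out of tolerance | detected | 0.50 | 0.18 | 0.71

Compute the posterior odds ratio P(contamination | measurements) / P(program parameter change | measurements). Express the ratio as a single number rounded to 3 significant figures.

23.6

The normalizing constant cancels in an odds ratio, so compute prior × likelihood for the two hypotheses only:
  contamination: 0.67 × 0.95 × 0.34 × 0.71 = 0.15365
  program parameter change: 0.14 × 0.76 × 0.34 × 0.18 = 0.0065117
Posterior odds = 0.15365 / 0.0065117 ≈ 23.6.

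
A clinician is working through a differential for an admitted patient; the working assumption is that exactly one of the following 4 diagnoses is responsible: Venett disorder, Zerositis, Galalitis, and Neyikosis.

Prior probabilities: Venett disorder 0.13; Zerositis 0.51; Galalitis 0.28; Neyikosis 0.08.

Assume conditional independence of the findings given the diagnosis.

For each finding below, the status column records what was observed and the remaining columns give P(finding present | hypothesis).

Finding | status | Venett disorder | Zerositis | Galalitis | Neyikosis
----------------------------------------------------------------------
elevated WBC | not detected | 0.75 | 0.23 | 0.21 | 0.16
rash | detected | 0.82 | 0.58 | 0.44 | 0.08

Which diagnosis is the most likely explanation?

Zerositis

Multiply each prior by the joint likelihood of the evidence pattern (using 1 − P(present | H) for each absent finding):
  Venett disorder: 0.13 × (1 − 0.75) × 0.82 = 0.02665
  Zerositis: 0.51 × (1 − 0.23) × 0.58 = 0.22777
  Galalitis: 0.28 × (1 − 0.21) × 0.44 = 0.097328
  Neyikosis: 0.08 × (1 − 0.16) × 0.08 = 0.005376
Marginal likelihood of the evidence = 0.35712.
P(Venett disorder | evidence) ≈ 0.02665 / 0.35712 ≈ 0.075
P(Zerositis | evidence) ≈ 0.22777 / 0.35712 ≈ 0.638
P(Galalitis | evidence) ≈ 0.097328 / 0.35712 ≈ 0.273
P(Neyikosis | evidence) ≈ 0.005376 / 0.35712 ≈ 0.015
The largest is 0.638, so Zerositis is most probable.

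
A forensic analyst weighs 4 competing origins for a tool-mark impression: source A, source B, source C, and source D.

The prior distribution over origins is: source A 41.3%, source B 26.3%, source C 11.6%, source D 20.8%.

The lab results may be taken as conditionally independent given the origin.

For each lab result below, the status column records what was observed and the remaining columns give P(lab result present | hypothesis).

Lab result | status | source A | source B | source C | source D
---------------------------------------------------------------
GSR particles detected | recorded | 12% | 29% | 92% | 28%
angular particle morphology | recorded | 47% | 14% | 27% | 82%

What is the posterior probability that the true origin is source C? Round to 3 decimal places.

By Bayes' rule with conditional independence, the unnormalized weight for each hypothesis is prior × ∏ likelihoods:
  source A: 0.413 × 0.12 × 0.47 = 0.023293
  source B: 0.263 × 0.29 × 0.14 = 0.010678
  source C: 0.116 × 0.92 × 0.27 = 0.028814
  source D: 0.208 × 0.28 × 0.82 = 0.047757
The unnormalized weights sum to 0.11054.
P(source C | evidence) = 0.028814 / 0.11054 ≈ 0.261.

0.261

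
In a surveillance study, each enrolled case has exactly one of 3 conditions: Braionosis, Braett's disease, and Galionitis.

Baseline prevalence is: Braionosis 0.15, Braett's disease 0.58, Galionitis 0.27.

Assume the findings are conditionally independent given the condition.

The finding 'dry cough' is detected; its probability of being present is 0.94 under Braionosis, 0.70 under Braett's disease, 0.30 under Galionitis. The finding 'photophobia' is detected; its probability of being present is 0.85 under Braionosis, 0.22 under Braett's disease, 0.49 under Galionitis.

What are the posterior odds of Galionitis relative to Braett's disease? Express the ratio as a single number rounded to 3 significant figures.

0.444

Unnormalized posterior weight (prior times the finding likelihoods) for each of the two hypotheses:
  Galionitis: 0.27 × 0.30 × 0.49 = 0.03969
  Braett's disease: 0.58 × 0.70 × 0.22 = 0.08932
Posterior odds = 0.03969 / 0.08932 ≈ 0.444.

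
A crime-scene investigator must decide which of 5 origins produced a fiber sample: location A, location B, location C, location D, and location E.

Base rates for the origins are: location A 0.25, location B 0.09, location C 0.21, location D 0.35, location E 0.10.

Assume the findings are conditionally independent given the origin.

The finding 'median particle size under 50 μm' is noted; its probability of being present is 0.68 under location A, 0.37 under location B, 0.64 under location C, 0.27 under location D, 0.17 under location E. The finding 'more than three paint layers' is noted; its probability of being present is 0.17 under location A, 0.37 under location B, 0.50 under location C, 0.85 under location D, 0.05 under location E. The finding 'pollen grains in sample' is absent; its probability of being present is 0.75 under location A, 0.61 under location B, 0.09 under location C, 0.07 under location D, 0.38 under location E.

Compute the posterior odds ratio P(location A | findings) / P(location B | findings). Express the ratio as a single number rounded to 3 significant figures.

Posterior odds equal prior odds times the likelihood ratio; only the two competing hypotheses matter (using 1 − P(present | H) for each absent finding).
  location A: 0.25 × 0.68 × 0.17 × (1 − 0.75) = 0.007225
  location B: 0.09 × 0.37 × 0.37 × (1 − 0.61) = 0.0048052
Posterior odds = 0.007225 / 0.0048052 ≈ 1.50.

1.50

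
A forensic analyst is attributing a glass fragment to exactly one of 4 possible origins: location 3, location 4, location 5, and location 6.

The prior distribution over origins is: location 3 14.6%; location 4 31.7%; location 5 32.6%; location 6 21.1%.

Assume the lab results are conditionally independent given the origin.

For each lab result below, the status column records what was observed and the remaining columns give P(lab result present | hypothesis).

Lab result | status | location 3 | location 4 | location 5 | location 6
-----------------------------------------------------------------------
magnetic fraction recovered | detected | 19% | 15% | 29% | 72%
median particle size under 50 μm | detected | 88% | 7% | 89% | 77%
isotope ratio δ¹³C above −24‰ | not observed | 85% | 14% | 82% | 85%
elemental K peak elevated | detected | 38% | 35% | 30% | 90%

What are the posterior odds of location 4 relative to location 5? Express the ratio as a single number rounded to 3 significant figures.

Unnormalized posterior weight (prior times the lab result likelihoods) for each of the two hypotheses (using 1 − P(present | H) for each absent lab result):
  location 4: 0.317 × 0.15 × 0.07 × (1 − 0.14) × 0.35 = 0.0010019
  location 5: 0.326 × 0.29 × 0.89 × (1 − 0.82) × 0.30 = 0.0045436
Odds(location 4 : location 5) = 0.0010019 / 0.0045436 ≈ 0.221.

0.221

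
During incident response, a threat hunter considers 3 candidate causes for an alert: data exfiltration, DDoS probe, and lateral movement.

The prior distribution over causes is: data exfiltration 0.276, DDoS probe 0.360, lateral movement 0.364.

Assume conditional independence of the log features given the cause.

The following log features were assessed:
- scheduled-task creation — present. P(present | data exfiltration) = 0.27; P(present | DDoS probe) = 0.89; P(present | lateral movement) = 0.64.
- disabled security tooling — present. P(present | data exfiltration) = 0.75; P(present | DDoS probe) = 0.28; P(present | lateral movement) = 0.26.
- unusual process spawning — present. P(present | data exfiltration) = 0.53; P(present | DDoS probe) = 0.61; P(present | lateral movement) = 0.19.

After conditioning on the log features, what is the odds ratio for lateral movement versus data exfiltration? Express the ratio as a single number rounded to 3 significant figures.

The normalizing constant cancels in an odds ratio, so compute prior × likelihood for the two hypotheses only:
  lateral movement: 0.364 × 0.64 × 0.26 × 0.19 = 0.011508
  data exfiltration: 0.276 × 0.27 × 0.75 × 0.53 = 0.029622
Posterior odds = 0.011508 / 0.029622 ≈ 0.389.

0.389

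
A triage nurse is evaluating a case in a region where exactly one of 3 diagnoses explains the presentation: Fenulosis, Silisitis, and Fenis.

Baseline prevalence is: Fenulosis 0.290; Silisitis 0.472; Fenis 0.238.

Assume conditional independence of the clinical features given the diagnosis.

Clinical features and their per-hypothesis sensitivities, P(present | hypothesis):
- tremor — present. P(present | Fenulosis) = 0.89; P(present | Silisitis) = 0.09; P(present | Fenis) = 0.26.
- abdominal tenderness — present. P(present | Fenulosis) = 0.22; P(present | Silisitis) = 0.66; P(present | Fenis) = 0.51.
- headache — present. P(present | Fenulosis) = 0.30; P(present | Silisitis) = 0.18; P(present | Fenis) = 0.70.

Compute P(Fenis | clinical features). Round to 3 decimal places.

0.500

By Bayes' rule with conditional independence, the unnormalized weight for each hypothesis is prior × ∏ likelihoods:
  Fenulosis: 0.290 × 0.89 × 0.22 × 0.30 = 0.017035
  Silisitis: 0.472 × 0.09 × 0.66 × 0.18 = 0.0050466
  Fenis: 0.238 × 0.26 × 0.51 × 0.70 = 0.022091
Marginal likelihood of the evidence = 0.044172.
P(Fenis | evidence) = 0.022091 / 0.044172 ≈ 0.500.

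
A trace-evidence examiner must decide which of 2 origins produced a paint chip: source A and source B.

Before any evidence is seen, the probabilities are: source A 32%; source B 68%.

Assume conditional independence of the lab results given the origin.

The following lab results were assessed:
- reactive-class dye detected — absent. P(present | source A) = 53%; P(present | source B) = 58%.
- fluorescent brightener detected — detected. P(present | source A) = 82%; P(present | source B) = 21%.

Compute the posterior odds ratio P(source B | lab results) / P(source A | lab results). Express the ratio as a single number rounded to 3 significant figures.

The normalizing constant cancels in an odds ratio, so compute prior × likelihood for the two hypotheses only (using 1 − P(present | H) for each absent lab result):
  source B: 0.68 × (1 − 0.58) × 0.21 = 0.059976
  source A: 0.32 × (1 − 0.53) × 0.82 = 0.12333
Odds(source B : source A) = 0.059976 / 0.12333 ≈ 0.486.

0.486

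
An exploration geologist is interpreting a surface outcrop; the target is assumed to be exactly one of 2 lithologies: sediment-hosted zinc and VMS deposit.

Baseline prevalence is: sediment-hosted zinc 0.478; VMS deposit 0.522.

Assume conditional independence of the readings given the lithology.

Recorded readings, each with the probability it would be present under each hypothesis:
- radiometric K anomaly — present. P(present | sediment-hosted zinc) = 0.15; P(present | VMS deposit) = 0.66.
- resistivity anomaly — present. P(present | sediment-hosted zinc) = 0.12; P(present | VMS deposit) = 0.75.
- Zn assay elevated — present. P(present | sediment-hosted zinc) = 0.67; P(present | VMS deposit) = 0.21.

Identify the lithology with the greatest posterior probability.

Multiply each prior by the joint likelihood of the reading pattern:
  sediment-hosted zinc: 0.478 × 0.15 × 0.12 × 0.67 = 0.0057647
  VMS deposit: 0.522 × 0.66 × 0.75 × 0.21 = 0.054262
Marginal likelihood of the evidence = 0.060027.
P(sediment-hosted zinc | evidence) ≈ 0.0057647 / 0.060027 ≈ 0.096
P(VMS deposit | evidence) ≈ 0.054262 / 0.060027 ≈ 0.904
The largest is 0.904, so VMS deposit is most probable.

VMS deposit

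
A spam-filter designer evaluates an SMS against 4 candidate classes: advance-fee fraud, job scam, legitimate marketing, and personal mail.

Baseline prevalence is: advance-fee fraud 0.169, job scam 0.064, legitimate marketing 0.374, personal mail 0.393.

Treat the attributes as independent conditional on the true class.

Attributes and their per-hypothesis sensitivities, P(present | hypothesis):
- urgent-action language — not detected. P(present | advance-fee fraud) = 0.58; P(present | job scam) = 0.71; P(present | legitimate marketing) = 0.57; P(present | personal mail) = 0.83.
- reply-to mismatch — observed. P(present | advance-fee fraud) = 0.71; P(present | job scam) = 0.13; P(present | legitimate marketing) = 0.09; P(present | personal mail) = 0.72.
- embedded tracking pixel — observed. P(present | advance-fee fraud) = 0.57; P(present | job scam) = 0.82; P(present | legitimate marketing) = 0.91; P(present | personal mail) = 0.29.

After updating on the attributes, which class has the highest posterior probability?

Multiply each prior by the joint likelihood of the attribute pattern (using 1 − P(present | H) for each absent attribute):
  advance-fee fraud: 0.169 × (1 − 0.58) × 0.71 × 0.57 = 0.028726
  job scam: 0.064 × (1 − 0.71) × 0.13 × 0.82 = 0.0019785
  legitimate marketing: 0.374 × (1 − 0.57) × 0.09 × 0.91 = 0.013171
  personal mail: 0.393 × (1 − 0.83) × 0.72 × 0.29 = 0.01395
Marginal likelihood of the evidence = 0.057825.
P(advance-fee fraud | evidence) ≈ 0.028726 / 0.057825 ≈ 0.497
P(job scam | evidence) ≈ 0.0019785 / 0.057825 ≈ 0.034
P(legitimate marketing | evidence) ≈ 0.013171 / 0.057825 ≈ 0.228
P(personal mail | evidence) ≈ 0.01395 / 0.057825 ≈ 0.241
The largest is 0.497, so advance-fee fraud is most probable.

advance-fee fraud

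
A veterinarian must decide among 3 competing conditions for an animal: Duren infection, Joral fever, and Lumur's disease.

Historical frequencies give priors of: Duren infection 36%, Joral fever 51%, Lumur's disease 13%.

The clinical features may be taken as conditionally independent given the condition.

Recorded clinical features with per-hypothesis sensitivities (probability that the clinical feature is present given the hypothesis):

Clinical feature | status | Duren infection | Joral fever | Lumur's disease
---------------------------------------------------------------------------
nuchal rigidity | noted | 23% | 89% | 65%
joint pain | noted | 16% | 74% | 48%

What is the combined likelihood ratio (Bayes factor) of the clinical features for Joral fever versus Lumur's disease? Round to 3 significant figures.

2.11

Take the product of per-clinical feature likelihoods under each hypothesis, then divide.
  Joral fever: 0.89 × 0.74 = 0.6586
  Lumur's disease: 0.65 × 0.48 = 0.312
Bayes factor = 0.6586 / 0.312 ≈ 2.11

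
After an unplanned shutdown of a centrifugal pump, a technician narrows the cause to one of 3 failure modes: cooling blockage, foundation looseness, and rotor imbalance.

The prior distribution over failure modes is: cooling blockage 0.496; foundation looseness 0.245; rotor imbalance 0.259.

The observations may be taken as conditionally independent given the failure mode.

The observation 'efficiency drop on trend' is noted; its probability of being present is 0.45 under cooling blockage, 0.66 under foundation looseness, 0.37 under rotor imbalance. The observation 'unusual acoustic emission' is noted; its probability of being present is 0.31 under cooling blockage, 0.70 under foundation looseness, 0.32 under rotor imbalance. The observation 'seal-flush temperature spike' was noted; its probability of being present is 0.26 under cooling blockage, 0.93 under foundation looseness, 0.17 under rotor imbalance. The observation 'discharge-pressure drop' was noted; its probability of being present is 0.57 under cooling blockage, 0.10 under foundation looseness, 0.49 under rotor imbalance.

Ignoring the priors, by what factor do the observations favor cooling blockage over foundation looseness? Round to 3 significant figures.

Joint likelihood of the evidence pattern under each hypothesis:
  cooling blockage: 0.45 × 0.31 × 0.26 × 0.57 = 0.020674
  foundation looseness: 0.66 × 0.70 × 0.93 × 0.10 = 0.042966
Bayes factor = 0.020674 / 0.042966 ≈ 0.481

0.481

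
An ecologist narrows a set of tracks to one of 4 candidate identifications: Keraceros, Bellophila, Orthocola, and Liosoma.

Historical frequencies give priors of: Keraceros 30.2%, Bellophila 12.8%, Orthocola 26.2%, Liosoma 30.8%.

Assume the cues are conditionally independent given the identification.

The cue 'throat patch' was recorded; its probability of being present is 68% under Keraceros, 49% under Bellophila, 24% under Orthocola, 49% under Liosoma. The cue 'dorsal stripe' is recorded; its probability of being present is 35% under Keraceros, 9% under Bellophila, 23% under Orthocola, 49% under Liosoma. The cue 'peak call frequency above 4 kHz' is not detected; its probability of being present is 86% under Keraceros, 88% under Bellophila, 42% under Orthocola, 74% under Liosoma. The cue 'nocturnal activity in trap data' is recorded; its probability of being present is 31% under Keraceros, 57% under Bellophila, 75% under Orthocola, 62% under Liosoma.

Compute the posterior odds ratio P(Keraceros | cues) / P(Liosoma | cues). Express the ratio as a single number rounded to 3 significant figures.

0.262

Posterior odds equal prior odds times the likelihood ratio; only the two competing hypotheses matter (using 1 − P(present | H) for each absent cue).
  Keraceros: 0.302 × 0.68 × 0.35 × (1 − 0.86) × 0.31 = 0.0031194
  Liosoma: 0.308 × 0.49 × 0.49 × (1 − 0.74) × 0.62 = 0.011921
Posterior odds = 0.0031194 / 0.011921 ≈ 0.262.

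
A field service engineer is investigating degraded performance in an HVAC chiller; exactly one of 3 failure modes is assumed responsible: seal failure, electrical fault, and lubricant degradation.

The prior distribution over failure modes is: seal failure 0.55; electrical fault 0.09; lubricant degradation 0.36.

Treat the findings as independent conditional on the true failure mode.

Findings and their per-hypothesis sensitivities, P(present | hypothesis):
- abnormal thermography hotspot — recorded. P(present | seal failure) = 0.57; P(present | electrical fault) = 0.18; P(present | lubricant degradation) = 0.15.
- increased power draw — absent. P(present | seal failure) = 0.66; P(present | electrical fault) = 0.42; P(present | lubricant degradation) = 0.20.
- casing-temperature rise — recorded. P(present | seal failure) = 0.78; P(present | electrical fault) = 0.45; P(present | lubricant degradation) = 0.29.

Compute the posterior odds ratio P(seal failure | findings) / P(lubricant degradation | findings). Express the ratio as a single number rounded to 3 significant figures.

6.64

Unnormalized posterior weight (prior times the finding likelihoods) for each of the two hypotheses (using 1 − P(present | H) for each absent finding):
  seal failure: 0.55 × 0.57 × (1 − 0.66) × 0.78 = 0.08314
  lubricant degradation: 0.36 × 0.15 × (1 − 0.20) × 0.29 = 0.012528
Odds(seal failure : lubricant degradation) = 0.08314 / 0.012528 ≈ 6.64.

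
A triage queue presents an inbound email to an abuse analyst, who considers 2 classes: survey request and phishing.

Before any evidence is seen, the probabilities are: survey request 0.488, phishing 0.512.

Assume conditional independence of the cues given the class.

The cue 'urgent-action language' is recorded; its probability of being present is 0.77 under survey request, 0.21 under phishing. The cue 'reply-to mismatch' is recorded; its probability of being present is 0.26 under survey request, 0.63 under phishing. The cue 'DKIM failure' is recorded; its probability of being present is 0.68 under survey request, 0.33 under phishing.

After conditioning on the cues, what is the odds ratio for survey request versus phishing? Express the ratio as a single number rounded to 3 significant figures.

Unnormalized posterior weight (prior times the cue likelihoods) for each of the two hypotheses:
  survey request: 0.488 × 0.77 × 0.26 × 0.68 = 0.066434
  phishing: 0.512 × 0.21 × 0.63 × 0.33 = 0.022353
Posterior odds = 0.066434 / 0.022353 ≈ 2.97.

2.97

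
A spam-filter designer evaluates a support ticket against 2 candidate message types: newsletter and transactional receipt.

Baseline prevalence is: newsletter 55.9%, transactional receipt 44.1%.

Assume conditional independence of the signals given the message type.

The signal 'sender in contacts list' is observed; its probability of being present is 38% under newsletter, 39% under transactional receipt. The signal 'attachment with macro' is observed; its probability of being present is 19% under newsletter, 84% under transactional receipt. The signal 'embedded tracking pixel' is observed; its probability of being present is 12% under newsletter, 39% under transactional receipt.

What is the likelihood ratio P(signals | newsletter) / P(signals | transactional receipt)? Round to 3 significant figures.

The Bayes factor is the ratio of the joint likelihoods of the signal pattern under the two hypotheses.
  newsletter: 0.38 × 0.19 × 0.12 = 0.008664
  transactional receipt: 0.39 × 0.84 × 0.39 = 0.12776
Bayes factor = 0.008664 / 0.12776 ≈ 0.0678

0.0678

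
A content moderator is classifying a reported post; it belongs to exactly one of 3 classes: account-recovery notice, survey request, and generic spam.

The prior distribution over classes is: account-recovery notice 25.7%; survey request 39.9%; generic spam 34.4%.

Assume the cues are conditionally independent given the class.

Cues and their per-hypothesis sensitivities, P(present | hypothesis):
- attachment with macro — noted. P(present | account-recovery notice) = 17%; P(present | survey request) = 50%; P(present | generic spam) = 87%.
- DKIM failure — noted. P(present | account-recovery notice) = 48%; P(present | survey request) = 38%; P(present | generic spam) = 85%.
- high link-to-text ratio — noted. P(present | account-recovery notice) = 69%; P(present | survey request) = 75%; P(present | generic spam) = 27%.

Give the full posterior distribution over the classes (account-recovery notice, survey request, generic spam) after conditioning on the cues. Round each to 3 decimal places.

0.103, 0.406, 0.491

For each hypothesis, the unnormalized posterior weight is prior × product of the cue likelihoods:
  account-recovery notice: 0.257 × 0.17 × 0.48 × 0.69 = 0.01447
  survey request: 0.399 × 0.50 × 0.38 × 0.75 = 0.056858
  generic spam: 0.344 × 0.87 × 0.85 × 0.27 = 0.068685
Marginal likelihood of the evidence = 0.14001.
P(account-recovery notice | evidence) = 0.01447 / 0.14001 ≈ 0.103
P(survey request | evidence) = 0.056858 / 0.14001 ≈ 0.406
P(generic spam | evidence) = 0.068685 / 0.14001 ≈ 0.491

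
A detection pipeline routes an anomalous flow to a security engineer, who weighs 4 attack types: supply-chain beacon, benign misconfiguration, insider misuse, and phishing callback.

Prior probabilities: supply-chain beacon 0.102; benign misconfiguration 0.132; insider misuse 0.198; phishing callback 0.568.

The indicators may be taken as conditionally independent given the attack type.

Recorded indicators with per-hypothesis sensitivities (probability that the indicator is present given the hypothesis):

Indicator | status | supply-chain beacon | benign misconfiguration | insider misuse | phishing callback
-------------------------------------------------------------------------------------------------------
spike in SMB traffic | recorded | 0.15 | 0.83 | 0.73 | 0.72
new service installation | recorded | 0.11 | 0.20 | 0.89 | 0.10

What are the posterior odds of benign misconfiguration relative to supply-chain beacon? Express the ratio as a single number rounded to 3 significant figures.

13.0

Unnormalized posterior weight (prior times the indicator likelihoods) for each of the two hypotheses:
  benign misconfiguration: 0.132 × 0.83 × 0.20 = 0.021912
  supply-chain beacon: 0.102 × 0.15 × 0.11 = 0.001683
Posterior odds = 0.021912 / 0.001683 ≈ 13.0.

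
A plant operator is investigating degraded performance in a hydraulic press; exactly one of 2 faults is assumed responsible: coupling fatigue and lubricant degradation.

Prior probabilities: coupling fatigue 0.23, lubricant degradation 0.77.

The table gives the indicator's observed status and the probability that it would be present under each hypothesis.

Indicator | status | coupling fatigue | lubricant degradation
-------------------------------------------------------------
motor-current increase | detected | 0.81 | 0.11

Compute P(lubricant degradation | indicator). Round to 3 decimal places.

0.313

For each hypothesis, the unnormalized posterior weight is prior × likelihood:
  coupling fatigue: 0.23 × 0.81 = 0.1863
  lubricant degradation: 0.77 × 0.11 = 0.0847
Normalizing constant Z = 0.1863 + 0.0847 = 0.271.
P(lubricant degradation | evidence) = 0.0847 / 0.271 ≈ 0.313.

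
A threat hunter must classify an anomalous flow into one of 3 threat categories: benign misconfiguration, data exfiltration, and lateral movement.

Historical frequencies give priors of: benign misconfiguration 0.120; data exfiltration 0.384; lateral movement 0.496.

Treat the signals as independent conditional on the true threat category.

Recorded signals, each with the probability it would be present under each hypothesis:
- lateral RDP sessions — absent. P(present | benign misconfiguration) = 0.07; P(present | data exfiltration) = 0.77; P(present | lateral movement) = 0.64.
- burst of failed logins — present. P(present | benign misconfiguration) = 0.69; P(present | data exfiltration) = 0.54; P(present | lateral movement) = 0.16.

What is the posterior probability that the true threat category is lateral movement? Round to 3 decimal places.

0.186

By Bayes' rule with conditional independence, the unnormalized weight for each hypothesis is prior × ∏ likelihoods (using 1 − P(present | H) for each absent signal):
  benign misconfiguration: 0.120 × (1 − 0.07) × 0.69 = 0.077004
  data exfiltration: 0.384 × (1 − 0.77) × 0.54 = 0.047693
  lateral movement: 0.496 × (1 − 0.64) × 0.16 = 0.02857
Marginal likelihood of the evidence = 0.15327.
P(lateral movement | evidence) = 0.02857 / 0.15327 ≈ 0.186.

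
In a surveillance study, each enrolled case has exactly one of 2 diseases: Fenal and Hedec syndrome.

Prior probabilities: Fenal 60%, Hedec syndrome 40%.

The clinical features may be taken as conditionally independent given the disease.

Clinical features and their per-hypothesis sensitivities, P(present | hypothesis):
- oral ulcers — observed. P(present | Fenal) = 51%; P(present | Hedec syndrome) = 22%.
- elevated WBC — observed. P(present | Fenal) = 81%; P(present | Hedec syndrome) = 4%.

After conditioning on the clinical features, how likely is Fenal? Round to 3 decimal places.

0.986

For each hypothesis, the unnormalized posterior weight is prior × product of the clinical feature likelihoods:
  Fenal: 0.60 × 0.51 × 0.81 = 0.24786
  Hedec syndrome: 0.40 × 0.22 × 0.04 = 0.00352
Marginal likelihood of the evidence = 0.25138.
P(Fenal | evidence) = 0.24786 / 0.25138 ≈ 0.986.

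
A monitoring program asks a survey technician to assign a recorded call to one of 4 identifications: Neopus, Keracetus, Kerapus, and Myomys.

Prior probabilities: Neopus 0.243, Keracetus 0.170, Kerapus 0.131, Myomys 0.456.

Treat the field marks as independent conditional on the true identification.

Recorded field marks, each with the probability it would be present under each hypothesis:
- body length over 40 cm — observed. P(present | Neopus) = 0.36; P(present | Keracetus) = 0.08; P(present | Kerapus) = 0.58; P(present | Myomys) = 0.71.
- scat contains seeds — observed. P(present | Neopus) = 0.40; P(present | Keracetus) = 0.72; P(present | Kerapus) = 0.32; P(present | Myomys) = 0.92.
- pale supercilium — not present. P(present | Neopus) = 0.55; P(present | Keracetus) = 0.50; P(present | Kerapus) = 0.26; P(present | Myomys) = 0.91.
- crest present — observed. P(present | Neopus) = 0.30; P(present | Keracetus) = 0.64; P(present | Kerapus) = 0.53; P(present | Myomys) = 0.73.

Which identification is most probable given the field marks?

For each hypothesis, the unnormalized posterior weight is prior × product of the field mark likelihoods (using 1 − P(present | H) for each absent field mark):
  Neopus: 0.243 × 0.36 × 0.40 × (1 − 0.55) × 0.30 = 0.0047239
  Keracetus: 0.170 × 0.08 × 0.72 × (1 − 0.50) × 0.64 = 0.0031334
  Kerapus: 0.131 × 0.58 × 0.32 × (1 − 0.26) × 0.53 = 0.0095358
  Myomys: 0.456 × 0.71 × 0.92 × (1 − 0.91) × 0.73 = 0.019569
The unnormalized weights sum to 0.036963.
P(Neopus | evidence) ≈ 0.0047239 / 0.036963 ≈ 0.128
P(Keracetus | evidence) ≈ 0.0031334 / 0.036963 ≈ 0.085
P(Kerapus | evidence) ≈ 0.0095358 / 0.036963 ≈ 0.258
P(Myomys | evidence) ≈ 0.019569 / 0.036963 ≈ 0.529
The largest is 0.529, so Myomys is most probable.

Myomys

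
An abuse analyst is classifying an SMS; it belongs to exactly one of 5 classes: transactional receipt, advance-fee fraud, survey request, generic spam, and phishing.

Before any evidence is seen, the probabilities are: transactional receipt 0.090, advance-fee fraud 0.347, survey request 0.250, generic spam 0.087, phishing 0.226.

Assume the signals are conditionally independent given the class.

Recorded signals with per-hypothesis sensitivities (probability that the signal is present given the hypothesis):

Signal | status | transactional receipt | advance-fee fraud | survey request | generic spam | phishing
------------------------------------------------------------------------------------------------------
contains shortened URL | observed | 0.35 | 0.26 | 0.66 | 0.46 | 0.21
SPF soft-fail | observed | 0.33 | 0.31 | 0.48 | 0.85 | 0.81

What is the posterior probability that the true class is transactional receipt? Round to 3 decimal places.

0.055

By Bayes' rule with conditional independence, the unnormalized weight for each hypothesis is prior × ∏ likelihoods:
  transactional receipt: 0.090 × 0.35 × 0.33 = 0.010395
  advance-fee fraud: 0.347 × 0.26 × 0.31 = 0.027968
  survey request: 0.250 × 0.66 × 0.48 = 0.0792
  generic spam: 0.087 × 0.46 × 0.85 = 0.034017
  phishing: 0.226 × 0.21 × 0.81 = 0.038443
The unnormalized weights sum to 0.19002.
P(transactional receipt | evidence) = 0.010395 / 0.19002 ≈ 0.055.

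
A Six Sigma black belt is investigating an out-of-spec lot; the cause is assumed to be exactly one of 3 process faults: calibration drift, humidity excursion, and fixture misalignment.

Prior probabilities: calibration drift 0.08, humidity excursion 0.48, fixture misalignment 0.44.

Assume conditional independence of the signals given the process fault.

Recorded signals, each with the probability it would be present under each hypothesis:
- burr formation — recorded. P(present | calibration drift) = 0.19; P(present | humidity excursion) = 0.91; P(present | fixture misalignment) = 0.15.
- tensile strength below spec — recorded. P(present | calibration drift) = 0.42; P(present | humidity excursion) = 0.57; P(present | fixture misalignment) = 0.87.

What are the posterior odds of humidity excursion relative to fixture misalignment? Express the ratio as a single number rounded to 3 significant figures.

4.34

The normalizing constant cancels in an odds ratio, so compute prior × likelihood for the two hypotheses only:
  humidity excursion: 0.48 × 0.91 × 0.57 = 0.24898
  fixture misalignment: 0.44 × 0.15 × 0.87 = 0.05742
Posterior odds = 0.24898 / 0.05742 ≈ 4.34.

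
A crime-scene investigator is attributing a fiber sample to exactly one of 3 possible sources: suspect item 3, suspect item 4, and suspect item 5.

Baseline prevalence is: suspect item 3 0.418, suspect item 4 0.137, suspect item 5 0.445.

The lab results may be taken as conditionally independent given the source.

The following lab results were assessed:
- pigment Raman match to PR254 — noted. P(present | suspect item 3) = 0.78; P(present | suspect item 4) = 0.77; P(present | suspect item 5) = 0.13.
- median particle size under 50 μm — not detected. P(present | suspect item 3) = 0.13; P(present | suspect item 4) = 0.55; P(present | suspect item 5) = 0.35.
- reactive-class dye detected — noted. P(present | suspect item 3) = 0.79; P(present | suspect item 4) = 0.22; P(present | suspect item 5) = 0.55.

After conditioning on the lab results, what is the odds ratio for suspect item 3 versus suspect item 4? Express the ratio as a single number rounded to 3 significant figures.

The normalizing constant cancels in an odds ratio, so compute prior × likelihood for the two hypotheses only (using 1 − P(present | H) for each absent lab result):
  suspect item 3: 0.418 × 0.78 × (1 − 0.13) × 0.79 = 0.22409
  suspect item 4: 0.137 × 0.77 × (1 − 0.55) × 0.22 = 0.010444
Posterior odds = 0.22409 / 0.010444 ≈ 21.5.

21.5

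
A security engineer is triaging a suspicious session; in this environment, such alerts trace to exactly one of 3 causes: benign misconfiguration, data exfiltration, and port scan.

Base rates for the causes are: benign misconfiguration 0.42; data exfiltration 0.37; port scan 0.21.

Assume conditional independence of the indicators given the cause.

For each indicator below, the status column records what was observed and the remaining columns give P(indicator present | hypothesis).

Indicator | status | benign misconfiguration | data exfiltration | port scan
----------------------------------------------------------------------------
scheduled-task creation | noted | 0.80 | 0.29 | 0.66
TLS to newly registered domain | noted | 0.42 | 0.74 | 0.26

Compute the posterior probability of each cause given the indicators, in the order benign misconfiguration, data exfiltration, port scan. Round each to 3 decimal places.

For each hypothesis, the unnormalized posterior weight is prior × product of the indicator likelihoods:
  benign misconfiguration: 0.42 × 0.80 × 0.42 = 0.14112
  data exfiltration: 0.37 × 0.29 × 0.74 = 0.079402
  port scan: 0.21 × 0.66 × 0.26 = 0.036036
Marginal likelihood of the evidence = 0.25656.
P(benign misconfiguration | evidence) = 0.14112 / 0.25656 ≈ 0.550
P(data exfiltration | evidence) = 0.079402 / 0.25656 ≈ 0.309
P(port scan | evidence) = 0.036036 / 0.25656 ≈ 0.140

0.550, 0.309, 0.140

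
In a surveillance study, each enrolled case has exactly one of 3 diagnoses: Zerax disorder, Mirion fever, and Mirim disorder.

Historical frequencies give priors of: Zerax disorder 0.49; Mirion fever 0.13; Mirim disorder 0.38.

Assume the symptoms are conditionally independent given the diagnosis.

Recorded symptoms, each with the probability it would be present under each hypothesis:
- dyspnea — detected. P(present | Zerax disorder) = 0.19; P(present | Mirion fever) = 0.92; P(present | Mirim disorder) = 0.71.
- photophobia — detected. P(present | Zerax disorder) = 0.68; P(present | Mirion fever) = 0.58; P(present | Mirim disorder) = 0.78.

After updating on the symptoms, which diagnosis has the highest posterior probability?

Mirim disorder

Multiply each prior by the joint likelihood of the symptom pattern:
  Zerax disorder: 0.49 × 0.19 × 0.68 = 0.063308
  Mirion fever: 0.13 × 0.92 × 0.58 = 0.069368
  Mirim disorder: 0.38 × 0.71 × 0.78 = 0.21044
Normalizing constant Z = 0.063308 + 0.069368 + 0.21044 = 0.34312.
P(Zerax disorder | evidence) ≈ 0.063308 / 0.34312 ≈ 0.185
P(Mirion fever | evidence) ≈ 0.069368 / 0.34312 ≈ 0.202
P(Mirim disorder | evidence) ≈ 0.21044 / 0.34312 ≈ 0.613
The largest is 0.613, so Mirim disorder is most probable.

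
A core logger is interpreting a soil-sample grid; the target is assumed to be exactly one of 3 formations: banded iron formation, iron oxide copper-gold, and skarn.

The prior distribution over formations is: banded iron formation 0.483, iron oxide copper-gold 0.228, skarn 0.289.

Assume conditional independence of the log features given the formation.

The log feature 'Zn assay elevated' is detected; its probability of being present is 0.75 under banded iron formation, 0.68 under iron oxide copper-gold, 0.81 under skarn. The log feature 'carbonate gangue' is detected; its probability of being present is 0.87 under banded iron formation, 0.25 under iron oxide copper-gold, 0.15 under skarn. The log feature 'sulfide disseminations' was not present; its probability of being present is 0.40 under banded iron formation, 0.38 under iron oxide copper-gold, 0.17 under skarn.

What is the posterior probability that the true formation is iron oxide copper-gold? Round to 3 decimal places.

0.099

Multiply each prior by the joint likelihood of the log feature pattern (using 1 − P(present | H) for each absent log feature):
  banded iron formation: 0.483 × 0.75 × 0.87 × (1 − 0.40) = 0.18909
  iron oxide copper-gold: 0.228 × 0.68 × 0.25 × (1 − 0.38) = 0.024031
  skarn: 0.289 × 0.81 × 0.15 × (1 − 0.17) = 0.029144
Normalizing constant Z = 0.18909 + 0.024031 + 0.029144 = 0.24227.
P(iron oxide copper-gold | evidence) = 0.024031 / 0.24227 ≈ 0.099.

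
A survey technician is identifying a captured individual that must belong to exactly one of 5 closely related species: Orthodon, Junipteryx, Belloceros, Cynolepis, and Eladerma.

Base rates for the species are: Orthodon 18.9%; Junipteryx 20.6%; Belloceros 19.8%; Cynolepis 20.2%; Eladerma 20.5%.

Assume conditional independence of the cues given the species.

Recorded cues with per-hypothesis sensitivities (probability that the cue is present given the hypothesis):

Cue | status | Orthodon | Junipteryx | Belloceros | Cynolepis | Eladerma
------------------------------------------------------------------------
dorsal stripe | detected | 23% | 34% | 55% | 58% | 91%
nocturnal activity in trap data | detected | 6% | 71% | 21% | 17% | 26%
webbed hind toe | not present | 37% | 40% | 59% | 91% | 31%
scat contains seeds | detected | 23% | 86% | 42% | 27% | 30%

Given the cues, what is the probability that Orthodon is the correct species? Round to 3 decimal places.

0.009

Multiply each prior by the joint likelihood of the cue pattern (using 1 − P(present | H) for each absent cue):
  Orthodon: 0.189 × 0.23 × 0.06 × (1 − 0.37) × 0.23 = 0.00037793
  Junipteryx: 0.206 × 0.34 × 0.71 × (1 − 0.40) × 0.86 = 0.02566
  Belloceros: 0.198 × 0.55 × 0.21 × (1 − 0.59) × 0.42 = 0.003938
  Cynolepis: 0.202 × 0.58 × 0.17 × (1 − 0.91) × 0.27 = 0.00048399
  Eladerma: 0.205 × 0.91 × 0.26 × (1 − 0.31) × 0.30 = 0.01004
The unnormalized weights sum to 0.0405.
P(Orthodon | evidence) = 0.00037793 / 0.0405 ≈ 0.009.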